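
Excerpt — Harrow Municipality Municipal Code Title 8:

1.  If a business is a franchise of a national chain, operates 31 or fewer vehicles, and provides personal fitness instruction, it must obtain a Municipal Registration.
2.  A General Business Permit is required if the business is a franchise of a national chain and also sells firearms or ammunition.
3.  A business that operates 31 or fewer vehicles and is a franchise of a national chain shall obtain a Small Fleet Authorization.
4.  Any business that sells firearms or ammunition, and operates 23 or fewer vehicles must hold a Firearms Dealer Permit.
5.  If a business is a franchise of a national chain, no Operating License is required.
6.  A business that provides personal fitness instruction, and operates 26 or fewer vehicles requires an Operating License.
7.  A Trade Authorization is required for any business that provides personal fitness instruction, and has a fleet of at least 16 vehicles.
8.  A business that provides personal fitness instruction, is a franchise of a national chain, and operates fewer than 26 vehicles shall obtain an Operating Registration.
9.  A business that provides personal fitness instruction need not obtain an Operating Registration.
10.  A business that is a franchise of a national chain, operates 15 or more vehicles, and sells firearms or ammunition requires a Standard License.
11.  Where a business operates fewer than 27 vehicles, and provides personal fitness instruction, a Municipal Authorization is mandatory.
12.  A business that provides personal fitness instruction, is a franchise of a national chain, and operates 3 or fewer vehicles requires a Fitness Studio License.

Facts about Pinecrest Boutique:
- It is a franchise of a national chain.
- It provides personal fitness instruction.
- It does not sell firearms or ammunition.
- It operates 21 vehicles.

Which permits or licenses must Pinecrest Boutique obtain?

1. is a franchise of a national chain; vehicles 21 ≤ 31; provides personal fitness instruction → Municipal Registration required.
2. is a franchise of a national chain; does not sell firearms or ammunition → General Business Permit not required.
3. vehicles 21 ≤ 31; is a franchise of a national chain → Small Fleet Authorization required.
4. does not sell firearms or ammunition; vehicles 21 ≤ 23 → Firearms Dealer Permit not required.
5. is a franchise of a national chain → exempt from Operating License.
6. provides personal fitness instruction; vehicles 21 ≤ 26 → Operating License required.
7. provides personal fitness instruction; vehicles 21 ≥ 16 → Trade Authorization required.
8. provides personal fitness instruction; is a franchise of a national chain; vehicles 21 < 26 → Operating Registration required.
9. provides personal fitness instruction → exempt from Operating Registration.
10. is a franchise of a national chain; vehicles 21 ≥ 15; does not sell firearms or ammunition → Standard License not required.
11. vehicles 21 < 27; provides personal fitness instruction → Municipal Authorization required.
12. provides personal fitness instruction; is a franchise of a national chain; vehicles 21 > 3 → Fitness Studio License not required.

Municipal Authorization, Municipal Registration, Small Fleet Authorization, Trade Authorization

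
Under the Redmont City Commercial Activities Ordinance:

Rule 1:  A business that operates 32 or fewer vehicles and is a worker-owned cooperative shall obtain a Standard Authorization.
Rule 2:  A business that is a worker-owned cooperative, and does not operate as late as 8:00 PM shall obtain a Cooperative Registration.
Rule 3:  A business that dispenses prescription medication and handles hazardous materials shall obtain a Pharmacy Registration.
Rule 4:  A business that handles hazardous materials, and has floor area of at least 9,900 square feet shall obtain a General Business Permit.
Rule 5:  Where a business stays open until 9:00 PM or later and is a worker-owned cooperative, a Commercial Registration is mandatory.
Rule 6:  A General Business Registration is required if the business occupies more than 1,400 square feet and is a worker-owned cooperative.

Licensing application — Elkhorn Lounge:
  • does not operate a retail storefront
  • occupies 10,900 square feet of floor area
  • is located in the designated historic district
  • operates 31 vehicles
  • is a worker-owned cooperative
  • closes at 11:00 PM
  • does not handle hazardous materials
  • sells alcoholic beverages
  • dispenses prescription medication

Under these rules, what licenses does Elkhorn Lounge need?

Commercial Registration, General Business Registration, Standard Authorization

Rule 1: vehicles 31 ≤ 32; is a worker-owned cooperative → Standard Authorization required.
Rule 2: is a worker-owned cooperative; closes 11:00 PM, after 8:00 PM → Cooperative Registration not required.
Rule 3: dispenses prescription medication; does not handle hazardous materials → Pharmacy Registration not required.
Rule 4: does not handle hazardous materials; floor area 10,900 square feet ≥ 9,900 square feet → General Business Permit not required.
Rule 5: closes 11:00 PM, after 9:00 PM; is a worker-owned cooperative → Commercial Registration required.
Rule 6: floor area 10,900 square feet > 1,400 square feet; is a worker-owned cooperative → General Business Registration required.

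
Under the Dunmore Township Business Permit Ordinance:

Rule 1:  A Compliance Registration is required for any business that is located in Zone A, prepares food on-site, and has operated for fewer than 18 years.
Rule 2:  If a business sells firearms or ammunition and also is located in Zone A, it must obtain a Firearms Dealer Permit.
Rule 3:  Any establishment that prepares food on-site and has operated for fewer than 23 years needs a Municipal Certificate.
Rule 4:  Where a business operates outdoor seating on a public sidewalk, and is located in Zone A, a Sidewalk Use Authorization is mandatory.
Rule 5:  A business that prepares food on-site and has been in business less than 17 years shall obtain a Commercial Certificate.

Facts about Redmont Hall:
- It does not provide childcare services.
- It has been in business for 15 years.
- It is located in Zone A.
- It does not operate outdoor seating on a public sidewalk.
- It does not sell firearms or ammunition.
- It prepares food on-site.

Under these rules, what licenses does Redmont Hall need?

Commercial Certificate, Compliance Registration, Municipal Certificate

Rule 1: is located in Zone A; prepares food on-site; years in business 15 < 18 → Compliance Registration required.
Rule 2: does not sell firearms or ammunition; is located in Zone A → Firearms Dealer Permit not required.
Rule 3: prepares food on-site; years in business 15 < 23 → Municipal Certificate required.
Rule 4: does not operate outdoor seating on a public sidewalk; is located in Zone A → Sidewalk Use Authorization not required.
Rule 5: prepares food on-site; years in business 15 < 17 → Commercial Certificate required.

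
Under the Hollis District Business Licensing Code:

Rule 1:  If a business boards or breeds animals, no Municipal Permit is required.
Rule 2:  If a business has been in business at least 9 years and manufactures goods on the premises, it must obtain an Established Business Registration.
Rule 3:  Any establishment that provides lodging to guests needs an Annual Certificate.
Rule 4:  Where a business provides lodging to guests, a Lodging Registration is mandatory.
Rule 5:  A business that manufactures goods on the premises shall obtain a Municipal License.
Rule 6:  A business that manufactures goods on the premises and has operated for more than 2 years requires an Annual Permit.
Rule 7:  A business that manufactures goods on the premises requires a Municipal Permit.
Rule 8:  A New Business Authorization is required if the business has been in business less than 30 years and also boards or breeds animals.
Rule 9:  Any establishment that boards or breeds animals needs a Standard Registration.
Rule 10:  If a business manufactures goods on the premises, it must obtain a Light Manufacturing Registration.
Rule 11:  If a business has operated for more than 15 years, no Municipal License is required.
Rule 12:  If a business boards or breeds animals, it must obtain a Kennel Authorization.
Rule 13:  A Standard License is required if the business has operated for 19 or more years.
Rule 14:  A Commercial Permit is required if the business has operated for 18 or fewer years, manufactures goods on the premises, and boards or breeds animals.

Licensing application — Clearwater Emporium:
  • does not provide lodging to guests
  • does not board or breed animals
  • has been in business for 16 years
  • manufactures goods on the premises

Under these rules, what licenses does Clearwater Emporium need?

Rule 1: does not board or breed animals → Municipal Permit exemption does not apply.
Rule 2: years in business 16 ≥ 9; manufactures goods on the premises → Established Business Registration required.
Rule 3: does not provide lodging to guests → Annual Certificate not required.
Rule 4: does not provide lodging to guests → Lodging Registration not required.
Rule 5: manufactures goods on the premises → Municipal License required.
Rule 6: manufactures goods on the premises; years in business 16 > 2 → Annual Permit required.
Rule 7: manufactures goods on the premises → Municipal Permit required.
Rule 8: years in business 16 < 30; does not board or breed animals → New Business Authorization not required.
Rule 9: does not board or breed animals → Standard Registration not required.
Rule 10: manufactures goods on the premises → Light Manufacturing Registration required.
Rule 11: years in business 16 > 15 → exempt from Municipal License.
Rule 12: does not board or breed animals → Kennel Authorization not required.
Rule 13: years in business 16 < 19 → Standard License not required.
Rule 14: years in business 16 ≤ 18; manufactures goods on the premises; does not board or breed animals → Commercial Permit not required.

Annual Permit, Established Business Registration, Light Manufacturing Registration, Municipal Permit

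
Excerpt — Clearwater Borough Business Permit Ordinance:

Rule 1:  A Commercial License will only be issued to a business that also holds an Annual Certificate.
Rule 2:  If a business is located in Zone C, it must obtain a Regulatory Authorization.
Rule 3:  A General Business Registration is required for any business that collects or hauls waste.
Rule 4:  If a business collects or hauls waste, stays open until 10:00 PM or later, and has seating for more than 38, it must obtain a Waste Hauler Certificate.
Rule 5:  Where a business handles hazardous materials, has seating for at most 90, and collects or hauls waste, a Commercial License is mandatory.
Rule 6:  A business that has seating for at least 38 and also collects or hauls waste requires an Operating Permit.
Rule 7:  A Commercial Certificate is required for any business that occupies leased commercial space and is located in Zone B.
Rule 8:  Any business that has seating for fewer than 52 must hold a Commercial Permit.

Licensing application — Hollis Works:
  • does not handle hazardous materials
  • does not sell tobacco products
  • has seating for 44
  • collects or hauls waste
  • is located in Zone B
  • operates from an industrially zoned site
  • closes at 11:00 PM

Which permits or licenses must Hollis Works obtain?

Commercial Permit, General Business Registration, Operating Permit, Waste Hauler Certificate

Rule 1: Commercial License is not required → no effect.
Rule 2: is located in Zone B (not: is located in Zone C) → Regulatory Authorization not required.
Rule 3: collects or hauls waste → General Business Registration required.
Rule 4: collects or hauls waste; closes 11:00 PM, after 10:00 PM; seating 44 > 38 → Waste Hauler Certificate required.
Rule 5: does not handle hazardous materials; seating 44 ≤ 90; collects or hauls waste → Commercial License not required.
Rule 6: seating 44 ≥ 38; collects or hauls waste → Operating Permit required.
Rule 7: operates from an industrially zoned site (not: occupies leased commercial space); is located in Zone B → Commercial Certificate not required.
Rule 8: seating 44 < 52 → Commercial Permit required.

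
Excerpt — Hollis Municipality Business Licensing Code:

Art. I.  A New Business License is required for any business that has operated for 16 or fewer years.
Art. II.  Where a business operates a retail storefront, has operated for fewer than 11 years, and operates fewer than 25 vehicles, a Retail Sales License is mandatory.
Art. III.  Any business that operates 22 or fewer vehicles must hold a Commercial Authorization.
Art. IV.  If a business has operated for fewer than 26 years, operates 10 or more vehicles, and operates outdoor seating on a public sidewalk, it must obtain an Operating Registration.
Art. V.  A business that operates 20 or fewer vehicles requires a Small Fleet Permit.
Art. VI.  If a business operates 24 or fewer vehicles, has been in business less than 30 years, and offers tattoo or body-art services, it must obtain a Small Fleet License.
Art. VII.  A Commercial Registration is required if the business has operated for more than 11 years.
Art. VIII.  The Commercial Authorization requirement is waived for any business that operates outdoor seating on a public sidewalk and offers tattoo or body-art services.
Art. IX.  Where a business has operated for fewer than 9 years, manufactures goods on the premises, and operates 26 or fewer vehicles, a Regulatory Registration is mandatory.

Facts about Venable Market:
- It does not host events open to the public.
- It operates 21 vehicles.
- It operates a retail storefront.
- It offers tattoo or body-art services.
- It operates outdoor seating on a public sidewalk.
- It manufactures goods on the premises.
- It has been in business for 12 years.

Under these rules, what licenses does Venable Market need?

Commercial Registration, New Business License, Operating Registration, Small Fleet License

Art. I. years in business 12 ≤ 16 → New Business License required.
Art. II. operates a retail storefront; years in business 12 ≥ 11; vehicles 21 < 25 → Retail Sales License not required.
Art. III. vehicles 21 ≤ 22 → Commercial Authorization required.
Art. IV. years in business 12 < 26; vehicles 21 ≥ 10; operates outdoor seating on a public sidewalk → Operating Registration required.
Art. V. vehicles 21 > 20 → Small Fleet Permit not required.
Art. VI. vehicles 21 ≤ 24; years in business 12 < 30; offers tattoo or body-art services → Small Fleet License required.
Art. VII. years in business 12 > 11 → Commercial Registration required.
Art. VIII. operates outdoor seating on a public sidewalk; offers tattoo or body-art services → exempt from Commercial Authorization.
Art. IX. years in business 12 ≥ 9; manufactures goods on the premises; vehicles 21 ≤ 26 → Regulatory Registration not required.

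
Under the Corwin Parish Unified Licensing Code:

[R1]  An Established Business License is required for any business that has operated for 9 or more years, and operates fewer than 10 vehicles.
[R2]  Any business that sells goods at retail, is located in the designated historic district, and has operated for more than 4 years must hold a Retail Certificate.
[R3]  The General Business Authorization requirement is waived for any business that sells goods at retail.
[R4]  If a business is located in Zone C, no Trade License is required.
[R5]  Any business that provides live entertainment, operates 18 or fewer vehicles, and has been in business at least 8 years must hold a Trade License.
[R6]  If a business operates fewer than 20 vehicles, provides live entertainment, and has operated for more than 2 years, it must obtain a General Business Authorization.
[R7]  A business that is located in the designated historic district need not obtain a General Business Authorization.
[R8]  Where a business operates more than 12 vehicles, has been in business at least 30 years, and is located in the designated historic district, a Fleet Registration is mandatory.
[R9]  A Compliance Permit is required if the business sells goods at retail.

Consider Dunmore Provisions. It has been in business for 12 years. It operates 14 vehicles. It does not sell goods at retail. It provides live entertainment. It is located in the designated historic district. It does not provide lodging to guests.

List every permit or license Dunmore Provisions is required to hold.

Trade License

[R1] years in business 12 ≥ 9; vehicles 14 ≥ 10 → Established Business License not required.
[R2] does not sell goods at retail; is located in the designated historic district; years in business 12 > 4 → Retail Certificate not required.
[R3] does not sell goods at retail → General Business Authorization exemption does not apply.
[R4] is located in the designated historic district (not: is located in Zone C) → Trade License exemption does not apply.
[R5] provides live entertainment; vehicles 14 ≤ 18; years in business 12 ≥ 8 → Trade License required.
[R6] vehicles 14 < 20; provides live entertainment; years in business 12 > 2 → General Business Authorization required.
[R7] is located in the designated historic district → exempt from General Business Authorization.
[R8] vehicles 14 > 12; years in business 12 < 30; is located in the designated historic district → Fleet Registration not required.
[R9] does not sell goods at retail → Compliance Permit not required.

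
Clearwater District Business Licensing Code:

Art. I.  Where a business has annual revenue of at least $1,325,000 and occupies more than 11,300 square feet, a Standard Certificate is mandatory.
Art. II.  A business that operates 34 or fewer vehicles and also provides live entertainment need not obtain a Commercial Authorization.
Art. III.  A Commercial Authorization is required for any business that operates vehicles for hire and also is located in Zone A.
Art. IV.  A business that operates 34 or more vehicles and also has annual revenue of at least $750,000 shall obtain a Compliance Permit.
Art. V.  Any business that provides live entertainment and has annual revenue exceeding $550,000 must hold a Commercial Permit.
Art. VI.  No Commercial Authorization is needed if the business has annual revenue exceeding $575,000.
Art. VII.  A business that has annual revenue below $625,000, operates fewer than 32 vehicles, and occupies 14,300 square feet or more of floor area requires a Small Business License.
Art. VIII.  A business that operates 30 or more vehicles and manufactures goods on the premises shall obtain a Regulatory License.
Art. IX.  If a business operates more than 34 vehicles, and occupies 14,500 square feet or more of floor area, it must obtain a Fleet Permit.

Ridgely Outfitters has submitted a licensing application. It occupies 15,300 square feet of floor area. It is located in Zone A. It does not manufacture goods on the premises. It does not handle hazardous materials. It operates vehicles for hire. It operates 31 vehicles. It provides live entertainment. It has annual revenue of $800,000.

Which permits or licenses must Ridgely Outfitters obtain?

Commercial Permit

Art. I. revenue $800,000 < $1,325,000; floor area 15,300 square feet > 11,300 square feet → Standard Certificate not required.
Art. II. vehicles 31 ≤ 34; provides live entertainment → exempt from Commercial Authorization.
Art. III. operates vehicles for hire; is located in Zone A → Commercial Authorization required.
Art. IV. vehicles 31 < 34; revenue $800,000 ≥ $750,000 → Compliance Permit not required.
Art. V. provides live entertainment; revenue $800,000 > $550,000 → Commercial Permit required.
Art. VI. revenue $800,000 > $575,000 → exempt from Commercial Authorization.
Art. VII. revenue $800,000 ≥ $625,000; vehicles 31 < 32; floor area 15,300 square feet ≥ 14,300 square feet → Small Business License not required.
Art. VIII. vehicles 31 ≥ 30; does not manufacture goods on the premises → Regulatory License not required.
Art. IX. vehicles 31 ≤ 34; floor area 15,300 square feet ≥ 14,500 square feet → Fleet Permit not required.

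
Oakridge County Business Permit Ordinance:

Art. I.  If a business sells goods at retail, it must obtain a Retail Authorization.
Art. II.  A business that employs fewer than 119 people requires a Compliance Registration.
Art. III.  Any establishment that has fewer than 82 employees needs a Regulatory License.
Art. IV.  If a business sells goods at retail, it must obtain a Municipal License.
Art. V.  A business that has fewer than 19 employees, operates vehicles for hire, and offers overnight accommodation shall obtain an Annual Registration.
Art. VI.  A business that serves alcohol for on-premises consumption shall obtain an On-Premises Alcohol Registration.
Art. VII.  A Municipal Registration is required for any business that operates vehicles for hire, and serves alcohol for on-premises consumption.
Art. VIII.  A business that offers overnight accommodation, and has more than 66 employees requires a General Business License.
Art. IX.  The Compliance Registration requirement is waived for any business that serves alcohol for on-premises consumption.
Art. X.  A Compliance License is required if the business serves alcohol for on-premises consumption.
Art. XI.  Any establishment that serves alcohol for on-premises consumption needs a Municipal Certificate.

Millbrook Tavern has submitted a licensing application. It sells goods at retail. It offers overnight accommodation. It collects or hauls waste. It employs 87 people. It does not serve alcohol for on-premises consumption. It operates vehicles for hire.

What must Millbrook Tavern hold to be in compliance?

Art. I. sells goods at retail → Retail Authorization required.
Art. II. employees 87 < 119 → Compliance Registration required.
Art. III. employees 87 ≥ 82 → Regulatory License not required.
Art. IV. sells goods at retail → Municipal License required.
Art. V. employees 87 ≥ 19; operates vehicles for hire; offers overnight accommodation → Annual Registration not required.
Art. VI. does not serve alcohol for on-premises consumption → On-Premises Alcohol Registration not required.
Art. VII. operates vehicles for hire; does not serve alcohol for on-premises consumption → Municipal Registration not required.
Art. VIII. offers overnight accommodation; employees 87 > 66 → General Business License required.
Art. IX. does not serve alcohol for on-premises consumption → Compliance Registration exemption does not apply.
Art. X. does not serve alcohol for on-premises consumption → Compliance License not required.
Art. XI. does not serve alcohol for on-premises consumption → Municipal Certificate not required.

Compliance Registration, General Business License, Municipal License, Retail Authorization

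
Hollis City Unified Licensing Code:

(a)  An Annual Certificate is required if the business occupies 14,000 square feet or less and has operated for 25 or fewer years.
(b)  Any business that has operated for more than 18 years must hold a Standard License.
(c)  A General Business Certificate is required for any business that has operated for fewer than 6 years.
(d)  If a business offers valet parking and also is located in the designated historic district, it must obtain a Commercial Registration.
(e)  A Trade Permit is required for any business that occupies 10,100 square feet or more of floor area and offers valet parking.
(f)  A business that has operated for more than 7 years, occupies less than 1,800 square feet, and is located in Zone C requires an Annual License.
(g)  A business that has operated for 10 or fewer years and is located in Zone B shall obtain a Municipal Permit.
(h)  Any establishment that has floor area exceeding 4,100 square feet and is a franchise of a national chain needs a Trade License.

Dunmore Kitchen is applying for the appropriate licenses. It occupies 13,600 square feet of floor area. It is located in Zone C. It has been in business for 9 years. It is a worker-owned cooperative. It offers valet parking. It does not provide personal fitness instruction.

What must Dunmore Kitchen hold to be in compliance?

Annual Certificate, Trade Permit

(a) floor area 13,600 square feet ≤ 14,000 square feet; years in business 9 ≤ 25 → Annual Certificate required.
(b) years in business 9 ≤ 18 → Standard License not required.
(c) years in business 9 ≥ 6 → General Business Certificate not required.
(d) offers valet parking; is located in Zone C (not: is located in the designated historic district) → Commercial Registration not required.
(e) floor area 13,600 square feet ≥ 10,100 square feet; offers valet parking → Trade Permit required.
(f) years in business 9 > 7; floor area 13,600 square feet ≥ 1,800 square feet; is located in Zone C → Annual License not required.
(g) years in business 9 ≤ 10; is located in Zone C (not: is located in Zone B) → Municipal Permit not required.
(h) floor area 13,600 square feet > 4,100 square feet; is a worker-owned cooperative (not: is a franchise of a national chain) → Trade License not required.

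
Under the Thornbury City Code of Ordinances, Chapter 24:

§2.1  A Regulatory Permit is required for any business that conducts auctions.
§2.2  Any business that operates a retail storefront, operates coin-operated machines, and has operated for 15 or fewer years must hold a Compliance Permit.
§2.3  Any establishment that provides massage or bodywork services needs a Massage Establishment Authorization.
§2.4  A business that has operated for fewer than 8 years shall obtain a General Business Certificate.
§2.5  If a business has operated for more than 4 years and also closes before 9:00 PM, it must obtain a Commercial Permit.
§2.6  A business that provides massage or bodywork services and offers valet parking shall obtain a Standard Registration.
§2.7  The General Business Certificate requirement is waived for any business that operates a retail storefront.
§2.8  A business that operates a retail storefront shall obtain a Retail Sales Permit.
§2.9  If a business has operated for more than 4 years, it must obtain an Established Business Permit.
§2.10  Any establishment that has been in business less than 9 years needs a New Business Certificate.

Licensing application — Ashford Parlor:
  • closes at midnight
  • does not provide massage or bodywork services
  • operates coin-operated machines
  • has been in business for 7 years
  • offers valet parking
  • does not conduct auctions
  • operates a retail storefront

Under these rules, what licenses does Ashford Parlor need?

Compliance Permit, Established Business Permit, New Business Certificate, Retail Sales Permit

§2.1 does not conduct auctions → Regulatory Permit not required.
§2.2 operates a retail storefront; operates coin-operated machines; years in business 7 ≤ 15 → Compliance Permit required.
§2.3 does not provide massage or bodywork services → Massage Establishment Authorization not required.
§2.4 years in business 7 < 8 → General Business Certificate required.
§2.5 years in business 7 > 4; closes midnight, after 9:00 PM → Commercial Permit not required.
§2.6 does not provide massage or bodywork services; offers valet parking → Standard Registration not required.
§2.7 operates a retail storefront → exempt from General Business Certificate.
§2.8 operates a retail storefront → Retail Sales Permit required.
§2.9 years in business 7 > 4 → Established Business Permit required.
§2.10 years in business 7 < 9 → New Business Certificate required.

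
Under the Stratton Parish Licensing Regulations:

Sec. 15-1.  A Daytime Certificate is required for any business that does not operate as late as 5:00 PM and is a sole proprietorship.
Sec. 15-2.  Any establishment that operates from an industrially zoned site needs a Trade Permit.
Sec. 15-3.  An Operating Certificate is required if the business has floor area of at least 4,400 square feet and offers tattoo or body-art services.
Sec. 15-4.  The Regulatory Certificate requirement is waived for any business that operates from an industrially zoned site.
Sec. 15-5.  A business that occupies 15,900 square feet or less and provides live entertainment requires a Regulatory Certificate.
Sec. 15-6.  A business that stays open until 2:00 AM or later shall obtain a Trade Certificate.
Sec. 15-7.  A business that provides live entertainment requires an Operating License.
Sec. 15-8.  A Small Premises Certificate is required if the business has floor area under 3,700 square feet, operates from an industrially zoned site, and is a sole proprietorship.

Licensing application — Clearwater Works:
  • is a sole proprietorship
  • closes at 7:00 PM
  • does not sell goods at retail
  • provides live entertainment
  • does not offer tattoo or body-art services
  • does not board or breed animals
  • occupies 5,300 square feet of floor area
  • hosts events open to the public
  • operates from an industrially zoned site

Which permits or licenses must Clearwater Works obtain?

Operating License, Trade Permit

Sec. 15-1. closes 7:00 PM, after 5:00 PM; is a sole proprietorship → Daytime Certificate not required.
Sec. 15-2. operates from an industrially zoned site → Trade Permit required.
Sec. 15-3. floor area 5,300 square feet ≥ 4,400 square feet; does not offer tattoo or body-art services → Operating Certificate not required.
Sec. 15-4. operates from an industrially zoned site → exempt from Regulatory Certificate.
Sec. 15-5. floor area 5,300 square feet ≤ 15,900 square feet; provides live entertainment → Regulatory Certificate required.
Sec. 15-6. closes 7:00 PM, at/before 2:00 AM → Trade Certificate not required.
Sec. 15-7. provides live entertainment → Operating License required.
Sec. 15-8. floor area 5,300 square feet ≥ 3,700 square feet; operates from an industrially zoned site; is a sole proprietorship → Small Premises Certificate not required.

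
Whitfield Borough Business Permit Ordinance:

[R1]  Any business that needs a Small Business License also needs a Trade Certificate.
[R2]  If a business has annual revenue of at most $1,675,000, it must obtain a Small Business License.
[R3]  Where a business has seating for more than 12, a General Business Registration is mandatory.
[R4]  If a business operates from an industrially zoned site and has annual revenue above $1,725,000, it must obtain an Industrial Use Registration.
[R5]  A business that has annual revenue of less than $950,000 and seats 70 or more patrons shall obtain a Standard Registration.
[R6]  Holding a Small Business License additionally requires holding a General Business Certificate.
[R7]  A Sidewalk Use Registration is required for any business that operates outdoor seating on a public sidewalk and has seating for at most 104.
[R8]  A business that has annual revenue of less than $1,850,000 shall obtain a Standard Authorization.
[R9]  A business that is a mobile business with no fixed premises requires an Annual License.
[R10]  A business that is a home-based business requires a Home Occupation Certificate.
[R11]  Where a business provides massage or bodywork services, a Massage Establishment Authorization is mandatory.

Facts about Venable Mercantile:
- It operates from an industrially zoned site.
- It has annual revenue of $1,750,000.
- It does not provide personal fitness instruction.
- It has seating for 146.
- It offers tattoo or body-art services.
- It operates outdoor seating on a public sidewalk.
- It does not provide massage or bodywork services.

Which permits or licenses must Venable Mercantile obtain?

General Business Registration, Industrial Use Registration, Standard Authorization

[R1] Small Business License is not required → no effect.
[R2] revenue $1,750,000 > $1,675,000 → Small Business License not required.
[R3] seating 146 > 12 → General Business Registration required.
[R4] operates from an industrially zoned site; revenue $1,750,000 > $1,725,000 → Industrial Use Registration required.
[R5] revenue $1,750,000 ≥ $950,000; seating 146 ≥ 70 → Standard Registration not required.
[R6] Small Business License is not required → no effect.
[R7] operates outdoor seating on a public sidewalk; seating 146 > 104 → Sidewalk Use Registration not required.
[R8] revenue $1,750,000 < $1,850,000 → Standard Authorization required.
[R9] operates from an industrially zoned site (not: is a mobile business with no fixed premises) → Annual License not required.
[R10] operates from an industrially zoned site (not: is a home-based business) → Home Occupation Certificate not required.
[R11] does not provide massage or bodywork services → Massage Establishment Authorization not required.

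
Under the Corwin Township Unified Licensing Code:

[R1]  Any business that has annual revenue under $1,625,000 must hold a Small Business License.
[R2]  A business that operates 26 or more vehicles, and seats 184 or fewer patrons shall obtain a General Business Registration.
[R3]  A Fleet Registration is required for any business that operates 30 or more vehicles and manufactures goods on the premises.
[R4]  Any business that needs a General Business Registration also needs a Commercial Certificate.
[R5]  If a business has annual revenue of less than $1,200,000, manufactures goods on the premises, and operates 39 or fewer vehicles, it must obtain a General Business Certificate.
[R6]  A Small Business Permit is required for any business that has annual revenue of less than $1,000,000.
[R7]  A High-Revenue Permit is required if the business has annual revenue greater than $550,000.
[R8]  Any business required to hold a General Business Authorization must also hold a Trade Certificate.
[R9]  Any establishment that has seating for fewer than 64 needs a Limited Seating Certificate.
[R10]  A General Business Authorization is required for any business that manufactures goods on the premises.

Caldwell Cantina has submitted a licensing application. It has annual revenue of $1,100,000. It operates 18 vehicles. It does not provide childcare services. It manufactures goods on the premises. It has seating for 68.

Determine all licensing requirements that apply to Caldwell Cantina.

General Business Authorization, General Business Certificate, High-Revenue Permit, Small Business License, Trade Certificate

[R1] revenue $1,100,000 < $1,625,000 → Small Business License required.
[R2] vehicles 18 < 26; seating 68 ≤ 184 → General Business Registration not required.
[R3] vehicles 18 < 30; manufactures goods on the premises → Fleet Registration not required.
[R4] General Business Registration is not required → no effect.
[R5] revenue $1,100,000 < $1,200,000; manufactures goods on the premises; vehicles 18 ≤ 39 → General Business Certificate required.
[R6] revenue $1,100,000 ≥ $1,000,000 → Small Business Permit not required.
[R7] revenue $1,100,000 > $550,000 → High-Revenue Permit required.
[R8] General Business Authorization is required → Trade Certificate also required.
[R9] seating 68 ≥ 64 → Limited Seating Certificate not required.
[R10] manufactures goods on the premises → General Business Authorization required.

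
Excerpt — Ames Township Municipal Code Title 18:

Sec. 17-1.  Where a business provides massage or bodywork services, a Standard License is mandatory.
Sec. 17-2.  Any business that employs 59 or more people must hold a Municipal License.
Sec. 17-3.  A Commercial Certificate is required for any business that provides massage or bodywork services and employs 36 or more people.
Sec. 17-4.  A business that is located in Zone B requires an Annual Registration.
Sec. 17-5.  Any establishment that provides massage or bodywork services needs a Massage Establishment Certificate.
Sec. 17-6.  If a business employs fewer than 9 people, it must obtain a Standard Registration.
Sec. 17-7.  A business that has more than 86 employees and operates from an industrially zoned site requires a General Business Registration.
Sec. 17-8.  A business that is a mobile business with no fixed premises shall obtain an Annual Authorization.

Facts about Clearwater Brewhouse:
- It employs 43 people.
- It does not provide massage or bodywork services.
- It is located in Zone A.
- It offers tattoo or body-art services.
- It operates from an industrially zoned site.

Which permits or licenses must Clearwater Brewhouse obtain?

None

Sec. 17-1. does not provide massage or bodywork services → Standard License not required.
Sec. 17-2. employees 43 < 59 → Municipal License not required.
Sec. 17-3. does not provide massage or bodywork services; employees 43 ≥ 36 → Commercial Certificate not required.
Sec. 17-4. is located in Zone A (not: is located in Zone B) → Annual Registration not required.
Sec. 17-5. does not provide massage or bodywork services → Massage Establishment Certificate not required.
Sec. 17-6. employees 43 ≥ 9 → Standard Registration not required.
Sec. 17-7. employees 43 ≤ 86; operates from an industrially zoned site → General Business Registration not required.
Sec. 17-8. operates from an industrially zoned site (not: is a mobile business with no fixed premises) → Annual Authorization not required.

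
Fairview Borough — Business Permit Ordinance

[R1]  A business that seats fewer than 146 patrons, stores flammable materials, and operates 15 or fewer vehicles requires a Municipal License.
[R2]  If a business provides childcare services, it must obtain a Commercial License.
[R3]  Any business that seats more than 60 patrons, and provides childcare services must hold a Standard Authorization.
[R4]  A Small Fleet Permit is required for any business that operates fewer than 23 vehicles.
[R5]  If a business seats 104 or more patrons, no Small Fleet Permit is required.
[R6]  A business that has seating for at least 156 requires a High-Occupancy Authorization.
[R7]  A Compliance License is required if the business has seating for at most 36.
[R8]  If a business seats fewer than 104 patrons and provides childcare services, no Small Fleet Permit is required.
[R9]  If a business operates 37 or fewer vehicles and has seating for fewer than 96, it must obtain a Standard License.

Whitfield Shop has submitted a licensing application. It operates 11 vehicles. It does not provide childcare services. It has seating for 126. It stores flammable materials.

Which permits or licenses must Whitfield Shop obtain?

Municipal License

[R1] seating 126 < 146; stores flammable materials; vehicles 11 ≤ 15 → Municipal License required.
[R2] does not provide childcare services → Commercial License not required.
[R3] seating 126 > 60; does not provide childcare services → Standard Authorization not required.
[R4] vehicles 11 < 23 → Small Fleet Permit required.
[R5] seating 126 ≥ 104 → exempt from Small Fleet Permit.
[R6] seating 126 < 156 → High-Occupancy Authorization not required.
[R7] seating 126 > 36 → Compliance License not required.
[R8] seating 126 ≥ 104; does not provide childcare services → Small Fleet Permit exemption does not apply.
[R9] vehicles 11 ≤ 37; seating 126 ≥ 96 → Standard License not required.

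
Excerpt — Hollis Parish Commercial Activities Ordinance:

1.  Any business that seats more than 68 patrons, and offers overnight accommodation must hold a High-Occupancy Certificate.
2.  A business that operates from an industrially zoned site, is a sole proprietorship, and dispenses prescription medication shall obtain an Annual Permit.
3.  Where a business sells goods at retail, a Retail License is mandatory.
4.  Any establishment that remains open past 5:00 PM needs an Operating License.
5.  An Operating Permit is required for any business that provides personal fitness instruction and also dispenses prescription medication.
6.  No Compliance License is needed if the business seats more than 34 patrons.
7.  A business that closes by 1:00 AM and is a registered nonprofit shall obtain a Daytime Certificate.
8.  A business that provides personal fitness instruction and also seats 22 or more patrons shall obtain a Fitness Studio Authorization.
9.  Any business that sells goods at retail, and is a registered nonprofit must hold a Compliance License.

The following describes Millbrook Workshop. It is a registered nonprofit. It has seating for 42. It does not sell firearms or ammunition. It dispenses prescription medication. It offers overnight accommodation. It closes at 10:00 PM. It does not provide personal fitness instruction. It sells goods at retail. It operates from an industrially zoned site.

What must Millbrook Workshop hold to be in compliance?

Daytime Certificate, Operating License, Retail License

1. seating 42 ≤ 68; offers overnight accommodation → High-Occupancy Certificate not required.
2. operates from an industrially zoned site; is a registered nonprofit (not: is a sole proprietorship); dispenses prescription medication → Annual Permit not required.
3. sells goods at retail → Retail License required.
4. closes 10:00 PM, after 5:00 PM → Operating License required.
5. does not provide personal fitness instruction; dispenses prescription medication → Operating Permit not required.
6. seating 42 > 34 → exempt from Compliance License.
7. closes 10:00 PM, at/before 1:00 AM; is a registered nonprofit → Daytime Certificate required.
8. does not provide personal fitness instruction; seating 42 ≥ 22 → Fitness Studio Authorization not required.
9. sells goods at retail; is a registered nonprofit → Compliance License required.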